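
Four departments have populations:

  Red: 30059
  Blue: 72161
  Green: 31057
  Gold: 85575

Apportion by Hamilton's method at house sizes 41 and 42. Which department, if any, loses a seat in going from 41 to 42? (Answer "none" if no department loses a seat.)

none

At 41 seats: Red 6, Blue 13, Green 6, Gold 16.
At 42 seats: Red 6, Blue 14, Green 6, Gold 16.
No department's allocation decreased.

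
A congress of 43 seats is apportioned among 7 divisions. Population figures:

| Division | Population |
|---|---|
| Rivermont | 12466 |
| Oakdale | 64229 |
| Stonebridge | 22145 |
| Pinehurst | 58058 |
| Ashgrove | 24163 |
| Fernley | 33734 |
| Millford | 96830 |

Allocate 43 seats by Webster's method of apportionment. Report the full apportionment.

Standard divisor 311625/43 ≈ 7247.093; standard quotas: Rivermont 1.720, Oakdale 8.863, Stonebridge 3.056, Pinehurst 8.011, Ashgrove 3.334, Fernley 4.655, Millford 13.361.
Rounding to the nearest integer gives Rivermont 2, Oakdale 9, Stonebridge 3, Pinehurst 8, Ashgrove 3, Fernley 5, Millford 13 — total 43, matching the house size, so no adjustment is needed.

Rivermont 2; Oakdale 9; Stonebridge 3; Pinehurst 8; Ashgrove 3; Fernley 5; Millford 13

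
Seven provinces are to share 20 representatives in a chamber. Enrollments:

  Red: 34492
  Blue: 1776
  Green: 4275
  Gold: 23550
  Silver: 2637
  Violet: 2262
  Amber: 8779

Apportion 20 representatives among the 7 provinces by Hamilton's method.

Red: 9; Blue: 0; Green: 1; Gold: 6; Silver: 1; Violet: 1; Amber: 2

Total 77771; standard divisor 77771/20 ≈ 3888.55.
Standard quotas: Red 8.8701, Blue 0.4567, Green 1.0994, Gold 6.0562, Silver 0.6781, Violet 0.5817, Amber 2.2577.
Lower quotas: Red 8, Blue 0, Green 1, Gold 6, Silver 0, Violet 0, Amber 2 (sum 17, leaving 3 seats).
Remainders in descending order: Red 0.8701, Silver 0.6781, Violet 0.5817, Blue 0.4567, Amber 0.2577, Green 0.0994, Gold 0.0562.
The surplus seats go to Red, Silver, Violet.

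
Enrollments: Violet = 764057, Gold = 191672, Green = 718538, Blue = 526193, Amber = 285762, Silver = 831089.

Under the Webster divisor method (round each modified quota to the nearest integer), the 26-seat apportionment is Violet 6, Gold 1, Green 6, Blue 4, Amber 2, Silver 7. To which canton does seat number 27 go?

Priority for the next seat is population ÷ (current seats + 0.5).
Priorities: Violet 117547.231, Gold 127781.333, Green 110544.308, Blue 116931.778, Amber 114304.800, Silver 110811.867.
Highest priority: Gold.

Gold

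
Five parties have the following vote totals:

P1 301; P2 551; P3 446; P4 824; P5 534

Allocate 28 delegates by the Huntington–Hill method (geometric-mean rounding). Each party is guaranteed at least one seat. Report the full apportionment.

P1=3, P2=6, P3=5, P4=8, P5=6

With divisor 97.3: modified quotas P1 3.094, P2 5.663, P3 4.584, P4 8.469, P5 5.488.
Geometric-mean thresholds: P1 √(3·4)=3.464, P2 √(5·6)=5.477, P3 √(4·5)=4.472, P4 √(8·9)=8.485, P5 √(5·6)=5.477.
Each quota rounded against its threshold gives P1 3, P2 6, P3 5, P4 8, P5 6 (total 28).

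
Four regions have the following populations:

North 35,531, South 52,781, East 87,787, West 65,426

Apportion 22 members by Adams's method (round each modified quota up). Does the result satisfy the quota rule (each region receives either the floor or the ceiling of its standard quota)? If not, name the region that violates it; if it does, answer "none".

none

Standard quotas: North 3.236, South 4.808, East 7.996, West 5.960.
Adams allocation: North 3, South 5, East 8, West 6.
Every allocation lies between the lower and upper quota.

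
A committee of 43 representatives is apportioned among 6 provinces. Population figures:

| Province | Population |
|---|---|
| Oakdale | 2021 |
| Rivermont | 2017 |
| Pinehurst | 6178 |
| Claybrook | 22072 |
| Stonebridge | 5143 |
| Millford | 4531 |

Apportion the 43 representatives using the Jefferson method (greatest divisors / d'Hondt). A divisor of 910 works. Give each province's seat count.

With modified divisor 910: modified quotas Oakdale 2.221, Rivermont 2.216, Pinehurst 6.789, Claybrook 24.255, Stonebridge 5.652, Millford 4.979.
Rounding down: Oakdale 2, Rivermont 2, Pinehurst 6, Claybrook 24, Stonebridge 5, Millford 4 (total 43).

Oakdale: 2, Rivermont: 2, Pinehurst: 6, Claybrook: 24, Stonebridge: 5, Millford: 4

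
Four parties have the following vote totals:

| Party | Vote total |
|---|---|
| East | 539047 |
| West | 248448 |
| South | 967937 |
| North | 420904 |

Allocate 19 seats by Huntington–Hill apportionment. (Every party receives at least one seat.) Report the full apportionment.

East 5, West 2, South 8, North 4

With divisor 117304: modified quotas East 4.595, West 2.118, South 8.252, North 3.588.
Geometric-mean thresholds: East √(4·5)=4.472, West √(2·3)=2.449, South √(8·9)=8.485, North √(3·4)=3.464.
Each quota rounded against its threshold gives East 5, West 2, South 8, North 4 (total 19).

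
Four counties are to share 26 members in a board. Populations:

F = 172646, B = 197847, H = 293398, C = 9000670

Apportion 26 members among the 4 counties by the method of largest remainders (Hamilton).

The standard divisor is 9664561/26 ≈ 371713.885.
Standard quotas: F 0.4645, B 0.5323, H 0.7893, C 24.2140.
Lower quotas: F 0, B 0, H 0, C 24 (sum 24, leaving 2 seats).
Remainders in descending order: H 0.7893, B 0.5323, F 0.4645, C 0.2140.
Largest remainders: H, B receive the extra seats.

F 0; B 1; H 1; C 24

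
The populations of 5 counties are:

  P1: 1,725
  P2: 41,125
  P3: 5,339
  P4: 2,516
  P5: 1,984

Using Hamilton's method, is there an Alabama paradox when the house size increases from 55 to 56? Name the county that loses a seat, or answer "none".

At 55 seats: P1 2, P2 43, P3 5, P4 3, P5 2.
At 56 seats: P1 2, P2 44, P3 6, P4 2, P5 2.
P4 drops from 3 to 2.

P4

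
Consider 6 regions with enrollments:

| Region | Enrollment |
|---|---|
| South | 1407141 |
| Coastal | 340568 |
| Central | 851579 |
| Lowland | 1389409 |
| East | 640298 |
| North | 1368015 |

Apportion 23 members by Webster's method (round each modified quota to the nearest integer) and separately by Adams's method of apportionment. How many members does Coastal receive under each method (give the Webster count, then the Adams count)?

Webster: South 6, Coastal 1, Central 3, Lowland 5, East 3, North 5.
Adams: South 5, Coastal 2, Central 3, Lowland 5, East 3, North 5.
Coastal gets 1 under Webster and 2 under Adams.

1 and 2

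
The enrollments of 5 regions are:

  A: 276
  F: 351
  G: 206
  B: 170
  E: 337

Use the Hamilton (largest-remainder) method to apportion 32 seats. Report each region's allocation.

Standard divisor: 1340 ÷ 32 ≈ 41.875.
Standard quotas: A 6.591, F 8.382, G 4.919, B 4.060, E 8.048.
Lower quotas: A 6, F 8, G 4, B 4, E 8 (sum 30, leaving 2 seats).
Remainders in descending order: G 0.919, A 0.591, F 0.382, B 0.060, E 0.048.
The surplus seats go to G, A.

A 7, F 8, G 5, B 4, E 8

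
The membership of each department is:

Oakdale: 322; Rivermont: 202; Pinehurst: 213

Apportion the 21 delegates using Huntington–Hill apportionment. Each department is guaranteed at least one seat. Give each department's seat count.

Oakdale 9, Rivermont 6, Pinehurst 6

With divisor 35: modified quotas Oakdale 9.200, Rivermont 5.771, Pinehurst 6.086.
Geometric-mean thresholds: Oakdale √(9·10)=9.487, Rivermont √(5·6)=5.477, Pinehurst √(6·7)=6.481.
Each quota rounded against its threshold gives Oakdale 9, Rivermont 6, Pinehurst 6 (total 21).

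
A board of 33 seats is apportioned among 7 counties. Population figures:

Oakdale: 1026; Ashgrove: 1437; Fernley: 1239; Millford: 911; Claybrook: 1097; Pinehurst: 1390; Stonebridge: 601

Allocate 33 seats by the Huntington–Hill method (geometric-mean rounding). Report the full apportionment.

Oakdale=4, Ashgrove=6, Fernley=5, Millford=4, Claybrook=5, Pinehurst=6, Stonebridge=3

With divisor 237: modified quotas Oakdale 4.329, Ashgrove 6.063, Fernley 5.228, Millford 3.844, Claybrook 4.629, Pinehurst 5.865, Stonebridge 2.536.
Geometric-mean thresholds: Oakdale √(4·5)=4.472, Ashgrove √(6·7)=6.481, Fernley √(5·6)=5.477, Millford √(3·4)=3.464, Claybrook √(4·5)=4.472, Pinehurst √(5·6)=5.477, Stonebridge √(2·3)=2.449.
Each quota rounded against its threshold gives Oakdale 4, Ashgrove 6, Fernley 5, Millford 4, Claybrook 5, Pinehurst 6, Stonebridge 3 (total 33).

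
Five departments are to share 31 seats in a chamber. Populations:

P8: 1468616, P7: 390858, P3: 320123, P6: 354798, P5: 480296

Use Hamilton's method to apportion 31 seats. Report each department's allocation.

Standard divisor: 3014691 ÷ 31 ≈ 97248.097.
Standard quotas: P8 15.1017, P7 4.0192, P3 3.2918, P6 3.6484, P5 4.9389.
Lower quotas: P8 15, P7 4, P3 3, P6 3, P5 4 (sum 29, leaving 2 seats).
Remainders in descending order: P5 0.9389, P6 0.6484, P3 0.2918, P8 0.1017, P7 0.0192.
The surplus seats go to P5, P6.

P8: 15, P7: 4, P3: 3, P6: 4, P5: 5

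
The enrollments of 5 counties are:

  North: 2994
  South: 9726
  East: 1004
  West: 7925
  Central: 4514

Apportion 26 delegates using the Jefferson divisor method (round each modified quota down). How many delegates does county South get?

Standard divisor 26163/26 ≈ 1006.269; standard quotas: North 2.975, South 9.665, East 0.998, West 7.876, Central 4.486.
Rounding down gives 2, 9, 0, 7, 4 = 22 seats, so the divisor must be adjusted.
With modified divisor 940: modified quotas North 3.185, South 10.347, East 1.068, West 8.431, Central 4.802.
Rounding down: North 3, South 10, East 1, West 8, Central 4 (total 26).
South receives 10.

10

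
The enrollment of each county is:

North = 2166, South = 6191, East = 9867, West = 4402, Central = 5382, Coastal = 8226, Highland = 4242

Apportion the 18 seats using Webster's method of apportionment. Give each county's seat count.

Standard divisor 40476/18 ≈ 2248.667; standard quotas: North 0.963, South 2.753, East 4.388, West 1.958, Central 2.393, Coastal 3.658, Highland 1.886.
Rounding to the nearest integer gives North 1, South 3, East 4, West 2, Central 2, Coastal 4, Highland 2 — total 18, matching the house size, so no adjustment is needed.

North 1; South 3; East 4; West 2; Central 2; Coastal 4; Highland 2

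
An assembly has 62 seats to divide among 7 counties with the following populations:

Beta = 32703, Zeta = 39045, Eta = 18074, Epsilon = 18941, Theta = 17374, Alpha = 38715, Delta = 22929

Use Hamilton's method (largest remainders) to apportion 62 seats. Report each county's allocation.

Standard divisor: 187781 ÷ 62 ≈ 3028.726.
Standard quotas: Beta 10.7976, Zeta 12.8916, Eta 5.9675, Epsilon 6.2538, Theta 5.7364, Alpha 12.7826, Delta 7.5705.
Lower quotas: Beta 10, Zeta 12, Eta 5, Epsilon 6, Theta 5, Alpha 12, Delta 7 (sum 57, leaving 5 seats).
Remainders in descending order: Eta 0.9675, Zeta 0.8916, Beta 0.7976, Alpha 0.7826, Theta 0.7364, Delta 0.5705, Epsilon 0.2538.
Largest remainders: Eta, Zeta, Beta, Alpha, Theta receive the extra seats.

Beta=11, Zeta=13, Eta=6, Epsilon=6, Theta=6, Alpha=13, Delta=7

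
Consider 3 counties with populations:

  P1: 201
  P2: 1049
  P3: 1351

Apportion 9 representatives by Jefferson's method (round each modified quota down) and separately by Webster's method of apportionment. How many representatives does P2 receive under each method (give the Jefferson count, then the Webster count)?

Jefferson: P1 0, P2 4, P3 5.
Webster: P1 1, P2 3, P3 5.
P2 gets 4 under Jefferson and 3 under Webster.

4 and 3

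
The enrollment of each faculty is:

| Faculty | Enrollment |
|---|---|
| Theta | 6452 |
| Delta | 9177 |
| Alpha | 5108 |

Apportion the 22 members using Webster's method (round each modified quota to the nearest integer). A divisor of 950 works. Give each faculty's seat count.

Theta=7, Delta=10, Alpha=5

With modified divisor 950: modified quotas Theta 6.792, Delta 9.660, Alpha 5.377.
Rounding to the nearest integer: Theta 7, Delta 10, Alpha 5 (total 22).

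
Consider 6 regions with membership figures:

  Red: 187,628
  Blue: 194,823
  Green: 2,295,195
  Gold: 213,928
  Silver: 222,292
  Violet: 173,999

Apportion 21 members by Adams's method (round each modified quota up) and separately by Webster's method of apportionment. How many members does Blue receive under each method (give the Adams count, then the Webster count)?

Adams: Red 1, Blue 2, Green 13, Gold 2, Silver 2, Violet 1.
Webster: Red 1, Blue 1, Green 15, Gold 1, Silver 2, Violet 1.
Blue gets 2 under Adams and 1 under Webster.

2 and 1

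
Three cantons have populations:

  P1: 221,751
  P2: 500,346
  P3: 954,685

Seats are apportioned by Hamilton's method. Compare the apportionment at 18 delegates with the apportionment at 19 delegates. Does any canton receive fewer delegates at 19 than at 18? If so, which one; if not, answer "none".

P1

At 18 seats: P1 3, P2 5, P3 10.
At 19 seats: P1 2, P2 6, P3 11.
P1 drops from 3 to 2.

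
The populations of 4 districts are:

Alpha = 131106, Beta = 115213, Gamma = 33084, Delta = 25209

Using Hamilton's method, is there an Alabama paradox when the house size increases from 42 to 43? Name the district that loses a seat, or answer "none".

At 42 seats: Alpha 18, Beta 16, Gamma 5, Delta 3.
At 43 seats: Alpha 18, Beta 16, Gamma 5, Delta 4.
No district's allocation decreased.

none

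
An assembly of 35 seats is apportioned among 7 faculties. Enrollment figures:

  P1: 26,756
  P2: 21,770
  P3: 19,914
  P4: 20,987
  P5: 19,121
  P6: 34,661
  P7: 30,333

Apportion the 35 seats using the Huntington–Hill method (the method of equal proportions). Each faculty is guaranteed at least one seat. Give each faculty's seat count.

With divisor 4876: modified quotas P1 5.487, P2 4.465, P3 4.084, P4 4.304, P5 3.921, P6 7.108, P7 6.221.
Geometric-mean thresholds: P1 √(5·6)=5.477, P2 √(4·5)=4.472, P3 √(4·5)=4.472, P4 √(4·5)=4.472, P5 √(3·4)=3.464, P6 √(7·8)=7.483, P7 √(6·7)=6.481.
Each quota rounded against its threshold gives P1 6, P2 4, P3 4, P4 4, P5 4, P6 7, P7 6 (total 35).

P1=6; P2=4; P3=4; P4=4; P5=4; P6=7; P7=6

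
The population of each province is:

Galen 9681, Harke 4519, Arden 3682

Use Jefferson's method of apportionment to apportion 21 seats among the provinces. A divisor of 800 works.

Galen 12; Harke 5; Arden 4

With modified divisor 800: modified quotas Galen 12.101, Harke 5.649, Arden 4.603.
Rounding down: Galen 12, Harke 5, Arden 4 (total 21).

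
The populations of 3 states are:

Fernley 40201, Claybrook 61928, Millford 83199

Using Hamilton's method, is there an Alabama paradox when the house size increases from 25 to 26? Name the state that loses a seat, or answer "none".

Fernley

At 25 seats: Fernley 6, Claybrook 8, Millford 11.
At 26 seats: Fernley 5, Claybrook 9, Millford 12.
Fernley drops from 6 to 5.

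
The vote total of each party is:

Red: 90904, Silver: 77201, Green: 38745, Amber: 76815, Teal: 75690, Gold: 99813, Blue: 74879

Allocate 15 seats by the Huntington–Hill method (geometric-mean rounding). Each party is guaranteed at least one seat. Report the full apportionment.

With divisor 34314: modified quotas Red 2.649, Silver 2.250, Green 1.129, Amber 2.239, Teal 2.206, Gold 2.909, Blue 2.182.
Geometric-mean thresholds: Red √(2·3)=2.449, Silver √(2·3)=2.449, Green √(1·2)=1.414, Amber √(2·3)=2.449, Teal √(2·3)=2.449, Gold √(2·3)=2.449, Blue √(2·3)=2.449.
Each quota rounded against its threshold gives Red 3, Silver 2, Green 1, Amber 2, Teal 2, Gold 3, Blue 2 (total 15).

Red 3, Silver 2, Green 1, Amber 2, Teal 2, Gold 3, Blue 2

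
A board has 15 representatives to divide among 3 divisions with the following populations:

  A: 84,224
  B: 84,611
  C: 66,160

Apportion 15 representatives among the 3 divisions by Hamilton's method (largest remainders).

A=5, B=6, C=4

Total 234995; standard divisor 234995/15 ≈ 15666.333.
Standard quotas: A 5.3761, B 5.4008, C 4.2231.
Lower quotas: A 5, B 5, C 4 (sum 14, leaving 1 seat).
Remainders in descending order: B 0.4008, A 0.3761, C 0.2231.
The surplus seat goes to B.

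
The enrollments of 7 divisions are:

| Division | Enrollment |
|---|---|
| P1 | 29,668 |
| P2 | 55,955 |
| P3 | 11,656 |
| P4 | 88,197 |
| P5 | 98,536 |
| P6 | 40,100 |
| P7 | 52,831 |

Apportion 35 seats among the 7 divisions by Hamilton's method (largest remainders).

P1 3, P2 5, P3 1, P4 8, P5 9, P6 4, P7 5

Total 376943; standard divisor 376943/35 ≈ 10769.8.
Standard quotas: P1 2.7547, P2 5.1955, P3 1.0823, P4 8.1893, P5 9.1493, P6 3.7234, P7 4.9055.
Lower quotas: P1 2, P2 5, P3 1, P4 8, P5 9, P6 3, P7 4 (sum 32, leaving 3 seats).
Remainders in descending order: P7 0.9055, P1 0.7547, P6 0.7234, P2 0.1955, P4 0.1893, P5 0.1493, P3 0.0823.
The surplus seats go to P7, P1, P6.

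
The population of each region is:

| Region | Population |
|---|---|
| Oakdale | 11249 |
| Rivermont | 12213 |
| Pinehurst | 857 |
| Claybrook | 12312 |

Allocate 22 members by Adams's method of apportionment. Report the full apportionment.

Oakdale: 7, Rivermont: 7, Pinehurst: 1, Claybrook: 7

Standard divisor 36631/22 ≈ 1665.045; standard quotas: Oakdale 6.756, Rivermont 7.335, Pinehurst 0.515, Claybrook 7.394.
Rounding up gives 7, 8, 1, 8 = 24 seats, so the divisor must be adjusted.
With modified divisor 1800: modified quotas Oakdale 6.249, Rivermont 6.785, Pinehurst 0.476, Claybrook 6.840.
Rounding up: Oakdale 7, Rivermont 7, Pinehurst 1, Claybrook 7 (total 22).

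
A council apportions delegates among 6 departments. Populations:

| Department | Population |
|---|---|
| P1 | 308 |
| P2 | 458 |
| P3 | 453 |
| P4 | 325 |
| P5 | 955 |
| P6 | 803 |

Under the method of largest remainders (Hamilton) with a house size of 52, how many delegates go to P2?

7

Standard divisor: 3302 ÷ 52 ≈ 63.5.
Standard quotas: P1 4.850, P2 7.213, P3 7.134, P4 5.118, P5 15.039, P6 12.646.
Lower quotas: P1 4, P2 7, P3 7, P4 5, P5 15, P6 12 (sum 50, leaving 2 seats).
Remainders in descending order: P1 0.850, P6 0.646, P2 0.213, P3 0.134, P4 0.118, P5 0.039.
Largest remainders: P1, P6 receive the extra seats.
P2 receives 7.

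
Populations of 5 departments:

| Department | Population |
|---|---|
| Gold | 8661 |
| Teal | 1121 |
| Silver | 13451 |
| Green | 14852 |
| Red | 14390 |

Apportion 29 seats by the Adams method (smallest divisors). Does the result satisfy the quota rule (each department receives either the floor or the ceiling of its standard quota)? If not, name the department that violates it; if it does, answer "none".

Standard quotas: Gold 4.786, Teal 0.620, Silver 7.434, Green 8.208, Red 7.953.
Adams allocation: Gold 5, Teal 1, Silver 7, Green 8, Red 8.
Every allocation lies between the lower and upper quota.

none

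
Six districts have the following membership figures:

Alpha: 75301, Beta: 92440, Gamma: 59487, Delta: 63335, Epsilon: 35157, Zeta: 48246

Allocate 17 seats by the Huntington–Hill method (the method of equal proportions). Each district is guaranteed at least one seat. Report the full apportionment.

Alpha 3, Beta 4, Gamma 3, Delta 3, Epsilon 2, Zeta 2

With divisor 23011: modified quotas Alpha 3.272, Beta 4.017, Gamma 2.585, Delta 2.752, Epsilon 1.528, Zeta 2.097.
Geometric-mean thresholds: Alpha √(3·4)=3.464, Beta √(4·5)=4.472, Gamma √(2·3)=2.449, Delta √(2·3)=2.449, Epsilon √(1·2)=1.414, Zeta √(2·3)=2.449.
Each quota rounded against its threshold gives Alpha 3, Beta 4, Gamma 3, Delta 3, Epsilon 2, Zeta 2 (total 17).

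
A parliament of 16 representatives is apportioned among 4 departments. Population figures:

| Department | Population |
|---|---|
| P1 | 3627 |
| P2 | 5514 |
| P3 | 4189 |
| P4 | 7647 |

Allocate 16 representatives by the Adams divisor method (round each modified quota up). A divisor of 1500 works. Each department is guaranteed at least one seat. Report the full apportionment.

P1: 3, P2: 4, P3: 3, P4: 6

With modified divisor 1500: modified quotas P1 2.418, P2 3.676, P3 2.793, P4 5.098.
Rounding up: P1 3, P2 4, P3 3, P4 6 (total 16).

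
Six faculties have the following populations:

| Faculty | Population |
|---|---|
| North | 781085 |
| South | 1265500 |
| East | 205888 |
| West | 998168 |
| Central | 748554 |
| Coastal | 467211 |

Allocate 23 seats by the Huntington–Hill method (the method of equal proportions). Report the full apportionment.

With divisor 193004: modified quotas North 4.047, South 6.557, East 1.067, West 5.172, Central 3.878, Coastal 2.421.
Geometric-mean thresholds: North √(4·5)=4.472, South √(6·7)=6.481, East √(1·2)=1.414, West √(5·6)=5.477, Central √(3·4)=3.464, Coastal √(2·3)=2.449.
Each quota rounded against its threshold gives North 4, South 7, East 1, West 5, Central 4, Coastal 2 (total 23).

North 4, South 7, East 1, West 5, Central 4, Coastal 2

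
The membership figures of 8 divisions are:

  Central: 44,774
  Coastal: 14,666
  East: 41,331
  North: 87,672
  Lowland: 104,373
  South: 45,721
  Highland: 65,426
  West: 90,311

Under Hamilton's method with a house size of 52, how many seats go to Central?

5

The standard divisor is 494274/52 ≈ 9505.269.
Standard quotas: Central 4.7104, Coastal 1.5429, East 4.3482, North 9.2235, Lowland 10.9805, South 4.8101, Highland 6.8831, West 9.5012.
Lower quotas: Central 4, Coastal 1, East 4, North 9, Lowland 10, South 4, Highland 6, West 9 (sum 47, leaving 5 seats).
Remainders in descending order: Lowland 0.9805, Highland 0.8831, South 0.8101, Central 0.7104, Coastal 0.5429, West 0.5012, East 0.3482, North 0.2235.
The surplus seats go to Lowland, Highland, South, Central, Coastal.
Central receives 5.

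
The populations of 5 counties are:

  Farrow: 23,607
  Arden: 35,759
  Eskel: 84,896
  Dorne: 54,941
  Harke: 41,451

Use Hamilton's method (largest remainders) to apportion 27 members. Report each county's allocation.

Total 240654; standard divisor 240654/27 ≈ 8913.111.
Standard quotas: Farrow 2.6486, Arden 4.0120, Eskel 9.5248, Dorne 6.1641, Harke 4.6506.
Lower quotas: Farrow 2, Arden 4, Eskel 9, Dorne 6, Harke 4 (sum 25, leaving 2 seats).
Remainders in descending order: Harke 0.6506, Farrow 0.6486, Eskel 0.5248, Dorne 0.1641, Arden 0.0120.
The surplus seats go to Harke, Farrow.

Farrow 3, Arden 4, Eskel 9, Dorne 6, Harke 5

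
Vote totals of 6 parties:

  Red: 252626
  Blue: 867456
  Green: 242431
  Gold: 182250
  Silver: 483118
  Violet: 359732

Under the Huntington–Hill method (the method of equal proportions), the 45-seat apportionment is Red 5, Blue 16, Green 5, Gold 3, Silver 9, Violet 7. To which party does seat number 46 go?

Gold

Priority for the next seat is population ÷ (√(s·(s+1))).
Priorities: Red 46122.986, Blue 52597.246, Green 44261.642, Gold 52611.043, Silver 50925.109, Violet 48071.211.
Highest priority: Gold.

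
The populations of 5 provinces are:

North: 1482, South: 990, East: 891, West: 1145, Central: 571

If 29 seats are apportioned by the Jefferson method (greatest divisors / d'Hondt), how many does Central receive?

3

Standard divisor 5079/29 ≈ 175.138; standard quotas: North 8.462, South 5.653, East 5.087, West 6.538, Central 3.260.
Rounding down gives 8, 5, 5, 6, 3 = 27 seats, so the divisor must be adjusted.
With modified divisor 164.1: modified quotas North 9.031, South 6.033, East 5.430, West 6.977, Central 3.480.
Rounding down: North 9, South 6, East 5, West 6, Central 3 (total 29).
Central receives 3.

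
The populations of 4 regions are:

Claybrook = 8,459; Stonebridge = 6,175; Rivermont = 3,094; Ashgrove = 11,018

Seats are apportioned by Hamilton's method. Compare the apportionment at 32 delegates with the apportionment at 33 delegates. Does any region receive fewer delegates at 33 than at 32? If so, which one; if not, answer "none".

Rivermont

At 32 seats: Claybrook 9, Stonebridge 7, Rivermont 4, Ashgrove 12.
At 33 seats: Claybrook 10, Stonebridge 7, Rivermont 3, Ashgrove 13.
Rivermont drops from 4 to 3.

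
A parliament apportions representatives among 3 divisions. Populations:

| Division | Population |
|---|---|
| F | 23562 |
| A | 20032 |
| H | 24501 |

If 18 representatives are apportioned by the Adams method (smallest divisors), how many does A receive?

5

Standard divisor 68095/18 ≈ 3783.056; standard quotas: F 6.228, A 5.295, H 6.477.
Rounding up gives 7, 6, 7 = 20 seats, so the divisor must be adjusted.
With modified divisor 4040: modified quotas F 5.832, A 4.958, H 6.065.
Rounding up: F 6, A 5, H 7 (total 18).
A receives 5.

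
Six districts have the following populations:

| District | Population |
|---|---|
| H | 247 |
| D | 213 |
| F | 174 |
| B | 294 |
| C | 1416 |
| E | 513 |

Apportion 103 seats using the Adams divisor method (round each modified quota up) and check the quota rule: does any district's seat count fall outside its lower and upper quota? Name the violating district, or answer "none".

C

Standard quotas: H 8.905, D 7.679, F 6.273, B 10.599, C 51.049, E 18.495.
Adams allocation: H 9, D 8, F 7, B 11, C 50, E 18.
C has quota 51.049 (lower 51, upper 52) but receives 50 — outside the quota interval.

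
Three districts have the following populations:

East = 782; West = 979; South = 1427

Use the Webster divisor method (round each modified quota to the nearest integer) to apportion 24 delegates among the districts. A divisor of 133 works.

With modified divisor 133: modified quotas East 5.880, West 7.361, South 10.729.
Rounding to the nearest integer: East 6, West 7, South 11 (total 24).

East=6; West=7; South=11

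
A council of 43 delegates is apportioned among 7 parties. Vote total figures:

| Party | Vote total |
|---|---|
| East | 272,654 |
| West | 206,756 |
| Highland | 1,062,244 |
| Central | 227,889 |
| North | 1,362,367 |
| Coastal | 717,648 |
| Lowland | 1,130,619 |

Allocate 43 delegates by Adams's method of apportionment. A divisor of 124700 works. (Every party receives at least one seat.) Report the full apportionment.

East 3, West 2, Highland 9, Central 2, North 11, Coastal 6, Lowland 10

With modified divisor 124700: modified quotas East 2.186, West 1.658, Highland 8.518, Central 1.827, North 10.925, Coastal 5.755, Lowland 9.067.
Rounding up: East 3, West 2, Highland 9, Central 2, North 11, Coastal 6, Lowland 10 (total 43).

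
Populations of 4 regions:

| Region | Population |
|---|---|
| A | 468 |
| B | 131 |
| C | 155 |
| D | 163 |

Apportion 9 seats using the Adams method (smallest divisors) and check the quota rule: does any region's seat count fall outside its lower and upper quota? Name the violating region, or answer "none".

Standard quotas: A 4.593, B 1.286, C 1.521, D 1.600.
Adams allocation: A 4, B 1, C 2, D 2.
Every allocation lies between the lower and upper quota.

none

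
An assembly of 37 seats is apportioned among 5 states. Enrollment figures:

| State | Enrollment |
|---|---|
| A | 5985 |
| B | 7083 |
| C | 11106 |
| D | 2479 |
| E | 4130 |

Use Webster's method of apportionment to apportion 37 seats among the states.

Standard divisor 30783/37 ≈ 831.973; standard quotas: A 7.194, B 8.513, C 13.349, D 2.980, E 4.964.
Rounding to the nearest integer gives A 7, B 9, C 13, D 3, E 5 — total 37, matching the house size, so no adjustment is needed.

A: 7; B: 9; C: 13; D: 3; E: 5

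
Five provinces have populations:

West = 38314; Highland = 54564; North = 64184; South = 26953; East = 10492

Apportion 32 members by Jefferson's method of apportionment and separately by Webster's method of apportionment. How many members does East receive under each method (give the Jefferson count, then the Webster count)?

1 and 2

Jefferson: West 7, Highland 9, North 11, South 4, East 1.
Webster: West 6, Highland 9, North 11, South 4, East 2.
East gets 1 under Jefferson and 2 under Webster.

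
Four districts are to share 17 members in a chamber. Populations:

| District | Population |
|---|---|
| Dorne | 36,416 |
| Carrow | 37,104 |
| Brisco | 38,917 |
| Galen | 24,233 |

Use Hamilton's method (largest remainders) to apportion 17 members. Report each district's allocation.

The standard divisor is 136670/17 ≈ 8039.412.
Standard quotas: Dorne 4.5297, Carrow 4.6153, Brisco 4.8408, Galen 3.0143.
Lower quotas: Dorne 4, Carrow 4, Brisco 4, Galen 3 (sum 15, leaving 2 seats).
Remainders in descending order: Brisco 0.8408, Carrow 0.6153, Dorne 0.5297, Galen 0.0143.
The surplus seats go to Brisco, Carrow.

Dorne: 4; Carrow: 5; Brisco: 5; Galen: 3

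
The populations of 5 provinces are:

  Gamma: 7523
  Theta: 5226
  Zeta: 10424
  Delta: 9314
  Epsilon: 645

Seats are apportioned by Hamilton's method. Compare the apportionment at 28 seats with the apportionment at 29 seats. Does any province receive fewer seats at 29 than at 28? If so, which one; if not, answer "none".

At 28 seats: Gamma 6, Theta 4, Zeta 9, Delta 8, Epsilon 1.
At 29 seats: Gamma 7, Theta 5, Zeta 9, Delta 8, Epsilon 0.
Epsilon drops from 1 to 0.

Epsilon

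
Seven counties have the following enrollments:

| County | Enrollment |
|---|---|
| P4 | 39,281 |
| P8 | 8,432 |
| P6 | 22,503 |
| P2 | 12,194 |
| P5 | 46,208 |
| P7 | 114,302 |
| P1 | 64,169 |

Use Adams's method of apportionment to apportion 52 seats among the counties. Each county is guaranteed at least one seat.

Standard divisor 307089/52 ≈ 5905.558; standard quotas: P4 6.652, P8 1.428, P6 3.810, P2 2.065, P5 7.824, P7 19.355, P1 10.866.
Rounding up gives 7, 2, 4, 3, 8, 20, 11 = 55 seats, so the divisor must be adjusted.
With modified divisor 6400: modified quotas P4 6.138, P8 1.317, P6 3.516, P2 1.905, P5 7.220, P7 17.860, P1 10.026.
Rounding up: P4 7, P8 2, P6 4, P2 2, P5 8, P7 18, P1 11 (total 52).

P4 7, P8 2, P6 4, P2 2, P5 8, P7 18, P1 11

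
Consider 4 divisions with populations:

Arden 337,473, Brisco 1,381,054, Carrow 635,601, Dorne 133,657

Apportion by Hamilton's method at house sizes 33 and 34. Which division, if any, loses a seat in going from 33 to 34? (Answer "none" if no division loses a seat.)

Arden

At 33 seats: Arden 5, Brisco 18, Carrow 8, Dorne 2.
At 34 seats: Arden 4, Brisco 19, Carrow 9, Dorne 2.
Arden drops from 5 to 4.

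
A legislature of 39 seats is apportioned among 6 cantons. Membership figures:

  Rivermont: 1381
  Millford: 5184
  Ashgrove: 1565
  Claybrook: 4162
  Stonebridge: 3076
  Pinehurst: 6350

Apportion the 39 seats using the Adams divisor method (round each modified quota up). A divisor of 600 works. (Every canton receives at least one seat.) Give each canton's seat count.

Rivermont: 3, Millford: 9, Ashgrove: 3, Claybrook: 7, Stonebridge: 6, Pinehurst: 11

With modified divisor 600: modified quotas Rivermont 2.302, Millford 8.640, Ashgrove 2.608, Claybrook 6.937, Stonebridge 5.127, Pinehurst 10.583.
Rounding up: Rivermont 3, Millford 9, Ashgrove 3, Claybrook 7, Stonebridge 6, Pinehurst 11 (total 39).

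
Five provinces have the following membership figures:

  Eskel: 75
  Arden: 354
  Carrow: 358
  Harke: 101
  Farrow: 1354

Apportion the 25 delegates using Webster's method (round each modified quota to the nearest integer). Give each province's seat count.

Standard divisor 2242/25 ≈ 89.68; standard quotas: Eskel 0.836, Arden 3.947, Carrow 3.992, Harke 1.126, Farrow 15.098.
Rounding to the nearest integer gives Eskel 1, Arden 4, Carrow 4, Harke 1, Farrow 15 — total 25, matching the house size, so no adjustment is needed.

Eskel 1, Arden 4, Carrow 4, Harke 1, Farrow 15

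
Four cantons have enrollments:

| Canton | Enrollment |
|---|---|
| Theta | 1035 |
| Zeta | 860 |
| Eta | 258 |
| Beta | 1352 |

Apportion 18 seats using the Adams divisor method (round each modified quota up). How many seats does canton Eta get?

2

Standard divisor 3505/18 ≈ 194.722; standard quotas: Theta 5.315, Zeta 4.417, Eta 1.325, Beta 6.943.
Rounding up gives 6, 5, 2, 7 = 20 seats, so the divisor must be adjusted.
With modified divisor 220: modified quotas Theta 4.705, Zeta 3.909, Eta 1.173, Beta 6.145.
Rounding up: Theta 5, Zeta 4, Eta 2, Beta 7 (total 18).
Eta receives 2.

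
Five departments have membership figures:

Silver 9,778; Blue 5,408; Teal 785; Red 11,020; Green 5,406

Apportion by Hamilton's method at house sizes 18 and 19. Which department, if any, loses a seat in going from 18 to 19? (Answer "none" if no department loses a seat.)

Teal

At 18 seats: Silver 5, Blue 3, Teal 1, Red 6, Green 3.
At 19 seats: Silver 6, Blue 3, Teal 0, Red 7, Green 3.
Teal drops from 1 to 0.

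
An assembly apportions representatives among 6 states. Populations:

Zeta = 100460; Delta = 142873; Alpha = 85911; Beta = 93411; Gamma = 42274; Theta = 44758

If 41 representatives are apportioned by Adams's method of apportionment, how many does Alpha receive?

Standard divisor 509687/41 ≈ 12431.39; standard quotas: Zeta 8.081, Delta 11.493, Alpha 6.911, Beta 7.514, Gamma 3.401, Theta 3.600.
Rounding up gives 9, 12, 7, 8, 4, 4 = 44 seats, so the divisor must be adjusted.
With modified divisor 13700: modified quotas Zeta 7.333, Delta 10.429, Alpha 6.271, Beta 6.818, Gamma 3.086, Theta 3.267.
Rounding up: Zeta 8, Delta 11, Alpha 7, Beta 7, Gamma 4, Theta 4 (total 41).
Alpha receives 7.

7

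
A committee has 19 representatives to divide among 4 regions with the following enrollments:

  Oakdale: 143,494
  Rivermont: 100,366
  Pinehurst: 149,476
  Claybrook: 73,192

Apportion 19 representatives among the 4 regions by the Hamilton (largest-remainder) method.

Standard divisor: 466528 ÷ 19 ≈ 24554.105.
Standard quotas: Oakdale 5.8440, Rivermont 4.0875, Pinehurst 6.0876, Claybrook 2.9808.
Lower quotas: Oakdale 5, Rivermont 4, Pinehurst 6, Claybrook 2 (sum 17, leaving 2 seats).
Remainders in descending order: Claybrook 0.9808, Oakdale 0.8440, Pinehurst 0.0876, Rivermont 0.0875.
Largest remainders: Claybrook, Oakdale receive the extra seats.

Oakdale 6, Rivermont 4, Pinehurst 6, Claybrook 3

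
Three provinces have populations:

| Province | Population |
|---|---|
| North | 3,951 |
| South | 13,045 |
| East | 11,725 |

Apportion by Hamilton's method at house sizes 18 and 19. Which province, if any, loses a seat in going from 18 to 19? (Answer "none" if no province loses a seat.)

At 18 seats: North 3, South 8, East 7.
At 19 seats: North 2, South 9, East 8.
North drops from 3 to 2.

North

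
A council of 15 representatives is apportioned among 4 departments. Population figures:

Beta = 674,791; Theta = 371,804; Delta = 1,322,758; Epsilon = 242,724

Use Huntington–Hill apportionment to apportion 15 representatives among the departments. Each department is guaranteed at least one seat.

Beta=4, Theta=2, Delta=8, Epsilon=1

With divisor 174196: modified quotas Beta 3.874, Theta 2.134, Delta 7.594, Epsilon 1.393.
Geometric-mean thresholds: Beta √(3·4)=3.464, Theta √(2·3)=2.449, Delta √(7·8)=7.483, Epsilon √(1·2)=1.414.
Each quota rounded against its threshold gives Beta 4, Theta 2, Delta 8, Epsilon 1 (total 15).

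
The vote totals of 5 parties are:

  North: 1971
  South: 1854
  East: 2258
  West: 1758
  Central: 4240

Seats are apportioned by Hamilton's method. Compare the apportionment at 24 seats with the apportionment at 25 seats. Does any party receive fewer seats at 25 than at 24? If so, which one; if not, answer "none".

At 24 seats: North 4, South 4, East 4, West 4, Central 8.
At 25 seats: North 4, South 4, East 5, West 3, Central 9.
West drops from 4 to 3.

West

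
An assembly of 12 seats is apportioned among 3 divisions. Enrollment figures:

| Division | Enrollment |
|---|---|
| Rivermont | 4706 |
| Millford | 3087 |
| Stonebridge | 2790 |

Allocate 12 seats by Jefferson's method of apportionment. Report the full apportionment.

Standard divisor 10583/12 ≈ 881.917; standard quotas: Rivermont 5.336, Millford 3.500, Stonebridge 3.164.
Rounding down gives 5, 3, 3 = 11 seats, so the divisor must be adjusted.
With modified divisor 780: modified quotas Rivermont 6.033, Millford 3.958, Stonebridge 3.577.
Rounding down: Rivermont 6, Millford 3, Stonebridge 3 (total 12).

Rivermont 6; Millford 3; Stonebridge 3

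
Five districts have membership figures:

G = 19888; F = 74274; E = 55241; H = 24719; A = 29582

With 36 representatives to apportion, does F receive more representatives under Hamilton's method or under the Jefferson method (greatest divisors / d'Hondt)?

Jefferson

Hamilton: G 4, F 13, E 10, H 4, A 5.
Jefferson: G 3, F 14, E 10, H 4, A 5.
F gets 13 under Hamilton and 14 under Jefferson.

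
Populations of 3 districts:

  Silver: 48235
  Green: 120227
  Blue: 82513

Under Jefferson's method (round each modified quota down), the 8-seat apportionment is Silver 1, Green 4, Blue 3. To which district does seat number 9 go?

Priority for the next seat is population ÷ (current seats + 1).
Priorities: Silver 24117.500, Green 24045.400, Blue 20628.250.
Highest priority: Silver.

Silver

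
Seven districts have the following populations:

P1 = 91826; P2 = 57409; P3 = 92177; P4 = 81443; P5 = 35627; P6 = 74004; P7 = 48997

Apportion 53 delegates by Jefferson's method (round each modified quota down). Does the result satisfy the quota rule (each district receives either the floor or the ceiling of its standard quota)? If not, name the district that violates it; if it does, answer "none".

none

Standard quotas: P1 10.108, P2 6.319, P3 10.147, P4 8.965, P5 3.922, P6 8.146, P7 5.393.
Jefferson allocation: P1 10, P2 6, P3 11, P4 9, P5 4, P6 8, P7 5.
Every allocation lies between the lower and upper quota.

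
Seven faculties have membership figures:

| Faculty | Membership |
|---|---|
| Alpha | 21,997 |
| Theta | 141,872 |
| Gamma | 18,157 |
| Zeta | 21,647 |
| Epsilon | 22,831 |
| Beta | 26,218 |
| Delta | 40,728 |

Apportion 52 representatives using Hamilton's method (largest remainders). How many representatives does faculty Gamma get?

3

The standard divisor is 293450/52 ≈ 5643.269.
Standard quotas: Alpha 3.8979, Theta 25.1400, Gamma 3.2175, Zeta 3.8359, Epsilon 4.0457, Beta 4.6459, Delta 7.2171.
Lower quotas: Alpha 3, Theta 25, Gamma 3, Zeta 3, Epsilon 4, Beta 4, Delta 7 (sum 49, leaving 3 seats).
Remainders in descending order: Alpha 0.8979, Zeta 0.8359, Beta 0.6459, Gamma 0.2175, Delta 0.2171, Theta 0.1400, Epsilon 0.0457.
The surplus seats go to Alpha, Zeta, Beta.
Gamma receives 3.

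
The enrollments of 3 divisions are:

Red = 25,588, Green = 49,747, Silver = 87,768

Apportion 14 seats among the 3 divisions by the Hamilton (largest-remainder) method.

Standard divisor: 163103 ÷ 14 ≈ 11650.214.
Standard quotas: Red 2.1964, Green 4.2701, Silver 7.5336.
Lower quotas: Red 2, Green 4, Silver 7 (sum 13, leaving 1 seat).
Remainders in descending order: Silver 0.5336, Green 0.2701, Red 0.1964.
The surplus seat goes to Silver.

Red: 2; Green: 4; Silver: 8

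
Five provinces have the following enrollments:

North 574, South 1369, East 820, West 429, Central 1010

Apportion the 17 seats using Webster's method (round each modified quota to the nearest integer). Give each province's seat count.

North 2; South 6; East 3; West 2; Central 4

Standard divisor 4202/17 ≈ 247.176; standard quotas: North 2.322, South 5.539, East 3.317, West 1.736, Central 4.086.
Rounding to the nearest integer gives North 2, South 6, East 3, West 2, Central 4 — total 17, matching the house size, so no adjustment is needed.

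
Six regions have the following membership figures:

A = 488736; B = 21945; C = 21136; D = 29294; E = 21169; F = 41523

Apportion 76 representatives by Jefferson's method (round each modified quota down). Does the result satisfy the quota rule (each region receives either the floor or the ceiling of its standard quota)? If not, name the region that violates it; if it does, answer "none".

Standard quotas: A 59.544, B 2.674, C 2.575, D 3.569, E 2.579, F 5.059.
Jefferson allocation: A 62, B 2, C 2, D 3, E 2, F 5.
A has quota 59.544 (lower 59, upper 60) but receives 62 — outside the quota interval.

A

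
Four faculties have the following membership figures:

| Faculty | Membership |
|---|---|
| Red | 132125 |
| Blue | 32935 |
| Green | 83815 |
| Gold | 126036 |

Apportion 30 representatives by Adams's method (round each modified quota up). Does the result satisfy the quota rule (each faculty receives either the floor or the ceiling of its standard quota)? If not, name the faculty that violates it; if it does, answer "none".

Standard quotas: Red 10.573, Blue 2.635, Green 6.707, Gold 10.085.
Adams allocation: Red 10, Blue 3, Green 7, Gold 10.
Every allocation lies between the lower and upper quota.

none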